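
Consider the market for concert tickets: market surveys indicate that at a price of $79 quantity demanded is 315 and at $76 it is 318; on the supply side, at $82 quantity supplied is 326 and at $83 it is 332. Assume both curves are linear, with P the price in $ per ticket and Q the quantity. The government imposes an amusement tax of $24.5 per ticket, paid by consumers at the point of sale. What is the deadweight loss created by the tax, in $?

Demand slope: (318 − 315)/(76 − 79) = -1, so Qd = 394 − P.
Supply slope: (332 − 326)/(83 − 82) = 6, so Qs = 6P − 166.
Before the tax: set 394 − P = 6P − 166 → P* = $80, Q* = 314.
With the tax collected from consumers, demand (in seller-price terms) shifts: Qd = 394 − (P + 24.5).
Solving gives Q = 293 with consumers paying $101 and suppliers receiving $76.5 (the $24.5 wedge).
Quantity falls by |ΔQ| = |314 − 293| = 21.
DWL = ½ · t · |ΔQ| = ½ · 24.5 · 21 = $257.25.

Deadweight loss = $257.25.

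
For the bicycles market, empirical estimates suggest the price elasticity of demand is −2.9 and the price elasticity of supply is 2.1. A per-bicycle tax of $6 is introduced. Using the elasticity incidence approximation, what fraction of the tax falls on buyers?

Incidence ratio: buyers' share ≈ εs / (εs + |εd|) = 2.1 / (2.1 + 2.9) = 0.42.
Supply is the less elastic side, so buyers bear the smaller share.

Buyers' share ≈ 0.42.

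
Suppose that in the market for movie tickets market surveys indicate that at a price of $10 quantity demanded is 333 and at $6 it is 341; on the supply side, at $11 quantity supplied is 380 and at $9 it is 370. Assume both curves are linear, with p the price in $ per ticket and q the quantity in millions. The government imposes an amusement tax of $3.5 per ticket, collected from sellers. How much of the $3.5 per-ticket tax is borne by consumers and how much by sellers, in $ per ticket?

Demand slope: (341 − 333)/(6 − 10) = -2, so qd = 353 − 2p.
Supply slope: (370 − 380)/(9 − 11) = 5, so qs = 5p + 325.
Before the tax: set 353 − 2p = 5p + 325 → p* = $4, q* = 345.
With the tax collected from sellers, supply shifts: qs = 5(p − 3.5) + 325.
New equilibrium: consumers pay $6.5, sellers receive $3, q = 340. (Wedge: pb − ps = 3.5.)
Burden on consumers: $2.5; on sellers: $1. (They sum to $3.5.)
The less price-elastic side of the market bears the larger share of a per-unit tax.

Consumers bear $2.5 per ticket; sellers bear $1 per ticket.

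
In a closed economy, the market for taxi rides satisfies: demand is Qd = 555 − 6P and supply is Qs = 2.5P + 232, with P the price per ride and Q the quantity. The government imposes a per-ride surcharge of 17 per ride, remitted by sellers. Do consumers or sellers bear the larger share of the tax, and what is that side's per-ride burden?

Sellers bear the larger share: 12 per ride.

Without the tax, 555 − 6P = 2.5P + 232 gives 8.5P = 323, so P* = 38 and Q* = 327.
With the tax collected from sellers, supply shifts: Qs = 2.5(P − 17) + 232.
New equilibrium: consumers pay 43, sellers receive 26, Q = 297. (Wedge: Pb − Ps = 17.)
Per-ride burden: consumers 5, sellers 12.
Sellers take the larger share because supply is less price-elastic here (demand slope 6 vs supply slope 2.5).
The less price-elastic side of the market bears the larger share of a per-unit tax.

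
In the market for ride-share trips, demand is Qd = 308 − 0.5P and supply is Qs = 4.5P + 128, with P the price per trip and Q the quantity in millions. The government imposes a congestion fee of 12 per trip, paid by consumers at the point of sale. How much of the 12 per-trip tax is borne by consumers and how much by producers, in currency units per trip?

Without the tax, 308 − 0.5P = 4.5P + 128 gives 5P = 180, so P* = 36 and Q* = 290.
With the tax collected from consumers, demand (in seller-price terms) shifts: Qd = 308 − 0.5(P + 12).
Solving gives Q = 284.6 with consumers paying 46.8 and producers receiving 34.8 (the 12 wedge).
Burden on consumers: 10.8; on producers: 1.2. (They sum to 12.)

Consumers bear 10.8 per trip; producers bear 1.2 per trip.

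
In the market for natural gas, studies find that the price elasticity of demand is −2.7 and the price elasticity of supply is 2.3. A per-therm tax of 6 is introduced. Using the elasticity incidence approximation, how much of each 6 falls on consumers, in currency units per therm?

Incidence ratio: consumers' share ≈ εs / (εs + |εd|) = 2.3 / (2.3 + 2.7) = 0.46.
So consumers bear ≈ 0.46 × 6 = 2.76; sellers bear 3.24.

Consumers bear ≈ 2.76 per therm.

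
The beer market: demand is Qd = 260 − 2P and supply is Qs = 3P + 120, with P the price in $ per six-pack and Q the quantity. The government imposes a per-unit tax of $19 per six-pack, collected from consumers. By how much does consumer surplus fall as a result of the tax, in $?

Without the tax, 260 − 2P = 3P + 120 gives 5P = 140, so P* = $28 and Q* = 204.
With the tax collected from consumers, demand (in seller-price terms) shifts: Qd = 260 − 2(P + 19).
Solving gives Q = 181.2 with consumers paying $39.4 and producers receiving $20.4 (the $19 wedge).
ΔCS is the trapezoid between Q = 181.2 and Q = 204 of height $11.4: ½ · (204 + 181.2) · 11.4 = $2195.64.

Consumer surplus falls by $2195.64.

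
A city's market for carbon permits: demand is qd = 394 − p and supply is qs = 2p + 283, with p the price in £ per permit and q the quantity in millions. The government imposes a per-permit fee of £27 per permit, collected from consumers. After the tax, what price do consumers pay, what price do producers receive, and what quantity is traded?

Consumers pay £55; producers receive £28; quantity = 339.

Without the tax, 394 − p = 2p + 283 gives 3p = 111, so p* = £37 and q* = 357.
With the tax collected from consumers, demand (in seller-price terms) shifts: qd = 394 − (p + 27).
New equilibrium: consumers pay £55, producers receive £28, q = 339. (Wedge: pb − ps = 27.)
The less price-elastic side of the market bears the larger share of a per-unit tax.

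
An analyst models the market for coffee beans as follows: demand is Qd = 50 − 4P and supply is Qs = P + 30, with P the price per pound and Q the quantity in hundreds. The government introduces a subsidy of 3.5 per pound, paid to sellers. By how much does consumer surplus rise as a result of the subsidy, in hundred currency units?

Before the subsidy: set 50 − 4P = P + 30 → P* = 4, Q* = 34.
With a per-unit subsidy paid to sellers, each receives P + 3.5 per unit sold, so supply becomes Qs = (P + 3.5) + 30.
Solving gives Q = 36.8 with buyers paying 3.3 and sellers receiving 6.8 (the 3.5 wedge).
ΔCS is the trapezoid between Q = 36.8 and Q = 34 of height 0.7: ½ · (34 + 36.8) · 0.7 = 24.78.

Consumer surplus rises by 24.78 hundred.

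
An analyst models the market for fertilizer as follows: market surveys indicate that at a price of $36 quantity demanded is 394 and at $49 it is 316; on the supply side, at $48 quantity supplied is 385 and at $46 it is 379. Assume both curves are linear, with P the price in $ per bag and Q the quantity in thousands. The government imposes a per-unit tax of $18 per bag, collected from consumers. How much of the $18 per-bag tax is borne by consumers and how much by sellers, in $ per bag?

Demand slope: (316 − 394)/(49 − 36) = -6, so Qd = 610 − 6P.
Supply slope: (379 − 385)/(46 − 48) = 3, so Qs = 3P + 241.
Before the tax: set 610 − 6P = 3P + 241 → P* = $41, Q* = 364.
With the tax collected from consumers, demand (in seller-price terms) shifts: Qd = 610 − 6(P + 18).
New equilibrium: consumers pay $47, sellers receive $29, Q = 328. (Wedge: Pb − Ps = 18.)
Burden on consumers: $6; on sellers: $12. (They sum to $18.)
The less price-elastic side of the market bears the larger share of a per-unit tax.

Consumers bear $6 per bag; sellers bear $12 per bag.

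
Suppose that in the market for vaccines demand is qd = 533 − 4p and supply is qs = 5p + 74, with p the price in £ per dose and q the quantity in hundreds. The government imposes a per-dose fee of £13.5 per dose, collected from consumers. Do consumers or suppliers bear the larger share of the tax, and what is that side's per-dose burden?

Consumers bear the larger share: £7.5 per dose.

Before the tax: set 533 − 4p = 5p + 74 → p* = £51, q* = 329.
With the tax collected from consumers, demand (in seller-price terms) shifts: qd = 533 − 4(p + 13.5).
New equilibrium: consumers pay £58.5, suppliers receive £45, q = 299. (Wedge: pb − ps = 13.5.)
Per-dose burden: consumers £7.5, suppliers £6.
Consumers take the larger share because demand is less price-elastic here (demand slope 4 vs supply slope 5).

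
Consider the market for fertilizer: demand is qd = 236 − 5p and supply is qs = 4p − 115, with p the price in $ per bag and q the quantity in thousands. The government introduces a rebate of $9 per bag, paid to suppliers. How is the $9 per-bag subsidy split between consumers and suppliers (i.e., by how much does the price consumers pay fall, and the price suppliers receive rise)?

Without the subsidy, 236 − 5p = 4p − 115 gives 9p = 351, so p* = $39 and q* = 41.
With a per-unit subsidy paid to suppliers, each receives p + 9 per unit sold, so supply becomes qs = 4(p + 9) − 115.
Solving gives q = 61 with consumers paying $35 and suppliers receiving $44 (the $9 wedge).
Gain to consumers: $4; to suppliers: $5. (They sum to $9.)

Consumers gain $4 per bag; suppliers gain $5 per bag.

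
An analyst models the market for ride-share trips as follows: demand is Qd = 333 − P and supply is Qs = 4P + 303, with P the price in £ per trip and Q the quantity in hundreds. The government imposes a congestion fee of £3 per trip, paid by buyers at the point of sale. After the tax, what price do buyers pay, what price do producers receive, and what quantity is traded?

Buyers pay £8.4; producers receive £5.4; quantity = 324.6.

Before the tax: set 333 − P = 4P + 303 → P* = £6, Q* = 327.
With the tax collected from buyers, demand (in seller-price terms) shifts: Qd = 333 − (P + 3).
New equilibrium: buyers pay £8.4, producers receive £5.4, Q = 324.6. (Wedge: Pb − Ps = 3.)
The less price-elastic side of the market bears the larger share of a per-unit tax.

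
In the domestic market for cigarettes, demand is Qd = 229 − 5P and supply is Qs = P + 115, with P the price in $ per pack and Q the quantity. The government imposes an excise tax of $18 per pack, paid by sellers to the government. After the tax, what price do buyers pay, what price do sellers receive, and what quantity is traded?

Buyers pay $22; sellers receive $4; quantity = 119.

Without the tax, 229 − 5P = P + 115 gives 6P = 114, so P* = $19 and Q* = 134.
With the tax collected from sellers, supply shifts: Qs = (P − 18) + 115.
Solving gives Q = 119 with buyers paying $22 and sellers receiving $4 (the $18 wedge).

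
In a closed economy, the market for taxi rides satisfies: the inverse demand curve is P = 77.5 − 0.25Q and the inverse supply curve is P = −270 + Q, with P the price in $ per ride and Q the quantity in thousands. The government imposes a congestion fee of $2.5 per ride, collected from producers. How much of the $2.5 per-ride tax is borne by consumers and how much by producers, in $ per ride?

Consumers bear $0.5 per ride; producers bear $2 per ride.

Rewrite in direct form: Qd = 310 − 4P and Qs = P + 270.
Before the tax: set 310 − 4P = P + 270 → P* = $8, Q* = 278.
With the tax collected from producers, supply shifts: Qs = (P − 2.5) + 270.
New equilibrium: consumers pay $8.5, producers receive $6, Q = 276. (Wedge: Pb − Ps = 2.5.)
Burden on consumers: $0.5; on producers: $2. (They sum to $2.5.)
The less price-elastic side of the market bears the larger share of a per-unit tax.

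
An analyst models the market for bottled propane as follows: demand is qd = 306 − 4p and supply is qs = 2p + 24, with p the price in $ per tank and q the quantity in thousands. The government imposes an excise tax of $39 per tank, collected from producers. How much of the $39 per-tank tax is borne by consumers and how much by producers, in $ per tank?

Without the tax, 306 − 4p = 2p + 24 gives 6p = 282, so p* = $47 and q* = 118.
With the tax collected from producers, supply shifts: qs = 2(p − 39) + 24.
Solving gives q = 66 with consumers paying $60 and producers receiving $21 (the $39 wedge).
Burden on consumers: $13; on producers: $26. (They sum to $39.)

Consumers bear $13 per tank; producers bear $26 per tank.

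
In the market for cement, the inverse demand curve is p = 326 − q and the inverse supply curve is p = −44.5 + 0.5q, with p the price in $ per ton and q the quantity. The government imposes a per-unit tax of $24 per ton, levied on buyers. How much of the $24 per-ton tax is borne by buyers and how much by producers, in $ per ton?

Buyers bear $16 per ton; producers bear $8 per ton.

Rewrite in direct form: qd = 326 − p and qs = 2p + 89.
Without the tax, 326 − p = 2p + 89 gives 3p = 237, so p* = $79 and q* = 247.
With the tax collected from buyers, demand (in seller-price terms) shifts: qd = 326 − (p + 24).
Solving gives q = 231 with buyers paying $95 and producers receiving $71 (the $24 wedge).
Burden on buyers: $16; on producers: $8. (They sum to $24.)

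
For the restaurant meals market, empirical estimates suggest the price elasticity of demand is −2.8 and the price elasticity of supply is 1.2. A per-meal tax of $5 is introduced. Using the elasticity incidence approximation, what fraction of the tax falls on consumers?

Incidence ratio: consumers' share ≈ εs / (εs + |εd|) = 1.2 / (1.2 + 2.8) = 0.3.
Supply is the less elastic side, so consumers bear the smaller share.

Consumers' share ≈ 0.3.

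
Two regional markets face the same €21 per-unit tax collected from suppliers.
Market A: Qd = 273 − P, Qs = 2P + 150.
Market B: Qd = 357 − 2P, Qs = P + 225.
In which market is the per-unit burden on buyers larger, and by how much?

Market A, by €7.

Market A: pre-tax P* = €41, Q* = 232; post-tax Q = 218; per-unit burden on buyers = €14.
Market B: pre-tax P* = €44, Q* = 269; post-tax Q = 255; per-unit burden on buyers = €7.
Difference: €14 vs €7 → market A is larger by €7.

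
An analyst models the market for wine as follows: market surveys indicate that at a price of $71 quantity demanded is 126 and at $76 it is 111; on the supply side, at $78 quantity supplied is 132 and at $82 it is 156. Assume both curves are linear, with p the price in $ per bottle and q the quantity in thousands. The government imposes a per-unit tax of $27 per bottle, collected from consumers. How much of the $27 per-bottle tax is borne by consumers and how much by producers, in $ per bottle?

Consumers bear $18 per bottle; producers bear $9 per bottle.

Demand slope: (111 − 126)/(76 − 71) = -3, so qd = 339 − 3p.
Supply slope: (156 − 132)/(82 − 78) = 6, so qs = 6p − 336.
Before the tax: set 339 − 3p = 6p − 336 → p* = $75, q* = 114.
With the tax collected from consumers, demand (in seller-price terms) shifts: qd = 339 − 3(p + 27).
New equilibrium: consumers pay $93, producers receive $66, q = 60. (Wedge: pb − ps = 27.)
Burden on consumers: $18; on producers: $9. (They sum to $27.)
The less price-elastic side of the market bears the larger share of a per-unit tax.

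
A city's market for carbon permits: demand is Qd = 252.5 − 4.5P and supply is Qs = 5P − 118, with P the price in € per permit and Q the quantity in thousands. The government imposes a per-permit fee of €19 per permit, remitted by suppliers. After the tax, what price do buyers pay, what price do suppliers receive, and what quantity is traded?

Without the tax, 252.5 − 4.5P = 5P − 118 gives 9.5P = 370.5, so P* = €39 and Q* = 77.
With the tax collected from suppliers, supply shifts: Qs = 5(P − 19) − 118.
Solving gives Q = 32 with buyers paying €49 and suppliers receiving €30 (the €19 wedge).

Buyers pay €49; suppliers receive €30; quantity = 32.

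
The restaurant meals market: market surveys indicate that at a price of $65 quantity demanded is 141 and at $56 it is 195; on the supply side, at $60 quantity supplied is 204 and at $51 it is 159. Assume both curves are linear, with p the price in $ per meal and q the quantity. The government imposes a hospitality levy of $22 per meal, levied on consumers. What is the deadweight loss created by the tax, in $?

Deadweight loss = $660.

Demand slope: (195 − 141)/(56 − 65) = -6, so qd = 531 − 6p.
Supply slope: (159 − 204)/(51 − 60) = 5, so qs = 5p − 96.
Without the tax, 531 − 6p = 5p − 96 gives 11p = 627, so p* = $57 and q* = 189.
With the tax collected from consumers, demand (in seller-price terms) shifts: qd = 531 − 6(p + 22).
New equilibrium: consumers pay $67, suppliers receive $45, q = 129. (Wedge: pb − ps = 22.)
Quantity falls by |ΔQ| = |189 − 129| = 60.
DWL = ½ · t · |ΔQ| = ½ · 22 · 60 = $660.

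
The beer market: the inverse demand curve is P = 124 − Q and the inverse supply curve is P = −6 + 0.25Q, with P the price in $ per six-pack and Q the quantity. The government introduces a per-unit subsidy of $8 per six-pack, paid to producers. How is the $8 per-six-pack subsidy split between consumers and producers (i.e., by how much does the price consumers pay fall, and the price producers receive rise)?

Inverting to Q(P) form: Qd = 124 − P; Qs = 4P + 24.
Before the subsidy: set 124 − P = 4P + 24 → P* = $20, Q* = 104.
With a per-unit subsidy paid to producers, each receives P + 8 per unit sold, so supply becomes Qs = 4(P + 8) + 24.
Solving gives Q = 110.4 with consumers paying $13.6 and producers receiving $21.6 (the $8 wedge).
Gain to consumers: $6.4; to producers: $1.6. (They sum to $8.)

Consumers gain $6.4 per six-pack; producers gain $1.6 per six-pack.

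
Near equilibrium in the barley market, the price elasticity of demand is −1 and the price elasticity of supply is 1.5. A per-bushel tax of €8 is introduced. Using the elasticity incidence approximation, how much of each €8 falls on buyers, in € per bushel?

Buyers bear ≈ €4.8 per bushel.

Incidence ratio: buyers' share ≈ εs / (εs + |εd|) = 1.5 / (1.5 + 1) = 0.6.
So buyers bear ≈ 0.6 × €8 = €4.8; producers bear €3.2.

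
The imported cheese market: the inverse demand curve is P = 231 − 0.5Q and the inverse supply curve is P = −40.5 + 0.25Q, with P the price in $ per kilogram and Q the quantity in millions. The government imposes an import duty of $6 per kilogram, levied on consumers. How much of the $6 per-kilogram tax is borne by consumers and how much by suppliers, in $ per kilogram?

Inverting to Q(P) form: Qd = 462 − 2P; Qs = 4P + 162.
Before the tax: set 462 − 2P = 4P + 162 → P* = $50, Q* = 362.
With the tax collected from consumers, demand (in seller-price terms) shifts: Qd = 462 − 2(P + 6).
Solving gives Q = 354 with consumers paying $54 and suppliers receiving $48 (the $6 wedge).
Burden on consumers: $4; on suppliers: $2. (They sum to $6.)
The less price-elastic side of the market bears the larger share of a per-unit tax.

Consumers bear $4 per kilogram; suppliers bear $2 per kilogram.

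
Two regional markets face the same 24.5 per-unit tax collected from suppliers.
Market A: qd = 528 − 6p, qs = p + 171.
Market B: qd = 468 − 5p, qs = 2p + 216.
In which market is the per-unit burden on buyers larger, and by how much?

Market A: pre-tax p* = 51, q* = 222; post-tax q = 201; per-unit burden on buyers = 3.5.
Market B: pre-tax p* = 36, q* = 288; post-tax q = 253; per-unit burden on buyers = 7.
Difference: 3.5 vs 7 → market B is larger by 3.5.

Market B, by 3.5.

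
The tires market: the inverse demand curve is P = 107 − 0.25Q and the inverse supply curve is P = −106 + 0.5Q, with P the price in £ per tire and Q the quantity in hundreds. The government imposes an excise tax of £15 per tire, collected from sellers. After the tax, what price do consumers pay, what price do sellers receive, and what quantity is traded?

Rewrite in direct form: Qd = 428 − 4P and Qs = 2P + 212.
Without the tax, 428 − 4P = 2P + 212 gives 6P = 216, so P* = £36 and Q* = 284.
With the tax collected from sellers, supply shifts: Qs = 2(P − 15) + 212.
Solving gives Q = 264 with consumers paying £41 and sellers receiving £26 (the £15 wedge).
The less price-elastic side of the market bears the larger share of a per-unit tax.

Consumers pay £41; sellers receive £26; quantity = 264.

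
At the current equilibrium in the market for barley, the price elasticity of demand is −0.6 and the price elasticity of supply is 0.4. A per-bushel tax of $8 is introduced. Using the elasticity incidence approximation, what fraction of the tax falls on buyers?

Incidence ratio: buyers' share ≈ εs / (εs + |εd|) = 0.4 / (0.4 + 0.6) = 0.4.
Supply is the less elastic side, so buyers bear the smaller share.

Buyers' share ≈ 0.4.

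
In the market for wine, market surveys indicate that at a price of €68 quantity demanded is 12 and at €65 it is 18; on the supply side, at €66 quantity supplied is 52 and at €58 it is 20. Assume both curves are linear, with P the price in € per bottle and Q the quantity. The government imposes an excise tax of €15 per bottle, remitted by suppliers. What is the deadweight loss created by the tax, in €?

Deadweight loss = €150.

Demand slope: (18 − 12)/(65 − 68) = -2, so Qd = 148 − 2P.
Supply slope: (20 − 52)/(58 − 66) = 4, so Qs = 4P − 212.
Before the tax: set 148 − 2P = 4P − 212 → P* = €60, Q* = 28.
With the tax collected from suppliers, supply shifts: Qs = 4(P − 15) − 212.
Solving gives Q = 8 with buyers paying €70 and suppliers receiving €55 (the €15 wedge).
Quantity falls by |ΔQ| = |28 − 8| = 20.
DWL = ½ · t · |ΔQ| = ½ · 15 · 20 = €150.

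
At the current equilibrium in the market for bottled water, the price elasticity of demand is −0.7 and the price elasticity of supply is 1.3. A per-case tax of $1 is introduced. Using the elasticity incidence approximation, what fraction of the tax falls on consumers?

Consumers' share ≈ 0.65.

Incidence ratio: consumers' share ≈ εs / (εs + |εd|) = 1.3 / (1.3 + 0.7) = 0.65.
Supply is the more elastic side, so consumers bear the larger share.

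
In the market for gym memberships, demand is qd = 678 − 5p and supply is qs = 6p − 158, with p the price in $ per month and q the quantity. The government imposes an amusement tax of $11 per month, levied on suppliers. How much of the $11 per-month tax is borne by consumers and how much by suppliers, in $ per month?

Consumers bear $6 per month; suppliers bear $5 per month.

Before the tax: set 678 − 5p = 6p − 158 → p* = $76, q* = 298.
With the tax collected from suppliers, supply shifts: qs = 6(p − 11) − 158.
Solving gives q = 268 with consumers paying $82 and suppliers receiving $71 (the $11 wedge).
Burden on consumers: $6; on suppliers: $5. (They sum to $11.)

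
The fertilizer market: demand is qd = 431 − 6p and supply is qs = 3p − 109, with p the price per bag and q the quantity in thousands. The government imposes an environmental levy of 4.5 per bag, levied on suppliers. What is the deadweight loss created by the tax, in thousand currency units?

Deadweight loss = 20.25 thousand.

Before the tax: set 431 − 6p = 3p − 109 → p* = 60, q* = 71.
With the tax collected from suppliers, supply shifts: qs = 3(p − 4.5) − 109.
Solving gives q = 62 with consumers paying 61.5 and suppliers receiving 57 (the 4.5 wedge).
Quantity falls by |ΔQ| = |71 − 62| = 9.
DWL = ½ · t · |ΔQ| = ½ · 4.5 · 9 = 20.25.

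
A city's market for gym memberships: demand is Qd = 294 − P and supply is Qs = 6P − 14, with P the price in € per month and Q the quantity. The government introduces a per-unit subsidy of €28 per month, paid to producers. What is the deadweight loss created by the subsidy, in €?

Without the subsidy, 294 − P = 6P − 14 gives 7P = 308, so P* = €44 and Q* = 250.
With a per-unit subsidy paid to producers, each receives P + 28 per unit sold, so supply becomes Qs = 6(P + 28) − 14.
Solving gives Q = 274 with buyers paying €20 and producers receiving €48 (the €28 wedge).
Quantity rises by |ΔQ| = |250 − 274| = 24.
DWL = ½ · t · |ΔQ| = ½ · 28 · 24 = €336.

Deadweight loss = €336.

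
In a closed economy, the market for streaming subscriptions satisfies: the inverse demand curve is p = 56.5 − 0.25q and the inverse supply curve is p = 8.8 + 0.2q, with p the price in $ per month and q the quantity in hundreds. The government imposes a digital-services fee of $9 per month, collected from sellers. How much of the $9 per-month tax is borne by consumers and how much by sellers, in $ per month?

Rewrite in direct form: qd = 226 − 4p and qs = 5p − 44.
Before the tax: set 226 − 4p = 5p − 44 → p* = $30, q* = 106.
With the tax collected from sellers, supply shifts: qs = 5(p − 9) − 44.
Solving gives q = 86 with consumers paying $35 and sellers receiving $26 (the $9 wedge).
Burden on consumers: $5; on sellers: $4. (They sum to $9.)
The less price-elastic side of the market bears the larger share of a per-unit tax.

Consumers bear $5 per month; sellers bear $4 per month.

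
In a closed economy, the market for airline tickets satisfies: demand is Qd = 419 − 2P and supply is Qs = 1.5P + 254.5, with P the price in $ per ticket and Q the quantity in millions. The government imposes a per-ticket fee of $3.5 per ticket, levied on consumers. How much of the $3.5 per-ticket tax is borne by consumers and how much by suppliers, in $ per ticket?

Consumers bear $1.5 per ticket; suppliers bear $2 per ticket.

Without the tax, 419 − 2P = 1.5P + 254.5 gives 3.5P = 164.5, so P* = $47 and Q* = 325.
With the tax collected from consumers, demand (in seller-price terms) shifts: Qd = 419 − 2(P + 3.5).
New equilibrium: consumers pay $48.5, suppliers receive $45, Q = 322. (Wedge: Pb − Ps = 3.5.)
Burden on consumers: $1.5; on suppliers: $2. (They sum to $3.5.)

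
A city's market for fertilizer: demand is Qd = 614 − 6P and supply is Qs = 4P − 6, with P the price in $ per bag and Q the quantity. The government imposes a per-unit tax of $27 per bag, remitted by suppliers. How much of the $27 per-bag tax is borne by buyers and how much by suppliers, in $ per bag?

Before the tax: set 614 − 6P = 4P − 6 → P* = $62, Q* = 242.
With the tax collected from suppliers, supply shifts: Qs = 4(P − 27) − 6.
New equilibrium: buyers pay $72.8, suppliers receive $45.8, Q = 177.2. (Wedge: Pb − Ps = 27.)
Burden on buyers: $10.8; on suppliers: $16.2. (They sum to $27.)

Buyers bear $10.8 per bag; suppliers bear $16.2 per bag.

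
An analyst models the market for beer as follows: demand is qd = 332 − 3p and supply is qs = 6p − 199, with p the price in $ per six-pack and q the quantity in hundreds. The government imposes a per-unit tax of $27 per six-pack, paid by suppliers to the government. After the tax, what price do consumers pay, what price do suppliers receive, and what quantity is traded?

Consumers pay $77; suppliers receive $50; quantity = 101.

Before the tax: set 332 − 3p = 6p − 199 → p* = $59, q* = 155.
With the tax collected from suppliers, supply shifts: qs = 6(p − 27) − 199.
Solving gives q = 101 with consumers paying $77 and suppliers receiving $50 (the $27 wedge).
The less price-elastic side of the market bears the larger share of a per-unit tax.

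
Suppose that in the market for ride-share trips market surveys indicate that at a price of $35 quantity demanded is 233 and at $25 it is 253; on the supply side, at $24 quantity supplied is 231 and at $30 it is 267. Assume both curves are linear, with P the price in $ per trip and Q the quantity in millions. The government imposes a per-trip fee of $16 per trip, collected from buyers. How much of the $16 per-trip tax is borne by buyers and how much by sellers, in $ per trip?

Buyers bear $12 per trip; sellers bear $4 per trip.

Demand slope: (253 − 233)/(25 − 35) = -2, so Qd = 303 − 2P.
Supply slope: (267 − 231)/(30 − 24) = 6, so Qs = 6P + 87.
Without the tax, 303 − 2P = 6P + 87 gives 8P = 216, so P* = $27 and Q* = 249.
With the tax collected from buyers, demand (in seller-price terms) shifts: Qd = 303 − 2(P + 16).
Solving gives Q = 225 with buyers paying $39 and sellers receiving $23 (the $16 wedge).
Burden on buyers: $12; on sellers: $4. (They sum to $16.)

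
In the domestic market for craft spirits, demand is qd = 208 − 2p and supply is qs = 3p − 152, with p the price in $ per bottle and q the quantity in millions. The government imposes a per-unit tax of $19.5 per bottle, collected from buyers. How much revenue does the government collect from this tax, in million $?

Without the tax, 208 − 2p = 3p − 152 gives 5p = 360, so p* = $72 and q* = 64.
With the tax collected from buyers, demand (in seller-price terms) shifts: qd = 208 − 2(p + 19.5).
New equilibrium: buyers pay $83.7, producers receive $64.2, q = 40.6. (Wedge: pb − ps = 19.5.)
Revenue = t · Q = 19.5 · 40.6 = $791.7.

Tax revenue = $791.7 million.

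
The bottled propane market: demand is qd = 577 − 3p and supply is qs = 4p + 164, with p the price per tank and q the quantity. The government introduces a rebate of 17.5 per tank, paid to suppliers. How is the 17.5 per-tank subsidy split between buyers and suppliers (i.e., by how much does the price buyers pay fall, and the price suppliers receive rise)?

Before the subsidy: set 577 − 3p = 4p + 164 → p* = 59, q* = 400.
With a per-unit subsidy paid to suppliers, each receives p + 17.5 per unit sold, so supply becomes qs = 4(p + 17.5) + 164.
New equilibrium: buyers pay 49, suppliers receive 66.5, q = 430. (Wedge: pb − ps = −17.5.)
Gain to buyers: 10; to suppliers: 7.5. (They sum to 17.5.)

Buyers gain 10 per tank; suppliers gain 7.5 per tank.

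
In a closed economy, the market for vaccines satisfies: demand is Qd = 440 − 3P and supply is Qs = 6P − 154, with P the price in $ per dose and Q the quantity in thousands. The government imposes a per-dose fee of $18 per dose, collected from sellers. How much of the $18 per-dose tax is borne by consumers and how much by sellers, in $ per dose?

Before the tax: set 440 − 3P = 6P − 154 → P* = $66, Q* = 242.
With the tax collected from sellers, supply shifts: Qs = 6(P − 18) − 154.
Solving gives Q = 206 with consumers paying $78 and sellers receiving $60 (the $18 wedge).
Burden on consumers: $12; on sellers: $6. (They sum to $18.)

Consumers bear $12 per dose; sellers bear $6 per dose.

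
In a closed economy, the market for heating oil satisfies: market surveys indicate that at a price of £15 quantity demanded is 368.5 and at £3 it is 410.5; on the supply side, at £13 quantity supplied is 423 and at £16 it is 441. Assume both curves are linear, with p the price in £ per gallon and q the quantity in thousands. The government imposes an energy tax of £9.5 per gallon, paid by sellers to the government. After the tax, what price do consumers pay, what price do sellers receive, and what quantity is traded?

Consumers pay £14; sellers receive £4.5; quantity = 372.

Demand slope: (410.5 − 368.5)/(3 − 15) = -3.5, so qd = 421 − 3.5p.
Supply slope: (441 − 423)/(16 − 13) = 6, so qs = 6p + 345.
Without the tax, 421 − 3.5p = 6p + 345 gives 9.5p = 76, so p* = £8 and q* = 393.
With the tax collected from sellers, supply shifts: qs = 6(p − 9.5) + 345.
New equilibrium: consumers pay £14, sellers receive £4.5, q = 372. (Wedge: pb − ps = 9.5.)
The less price-elastic side of the market bears the larger share of a per-unit tax.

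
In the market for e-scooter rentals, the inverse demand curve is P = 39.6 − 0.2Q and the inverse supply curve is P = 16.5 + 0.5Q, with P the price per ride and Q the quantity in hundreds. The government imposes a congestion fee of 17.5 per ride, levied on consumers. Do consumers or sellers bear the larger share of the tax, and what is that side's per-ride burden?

Rewrite in direct form: Qd = 198 − 5P and Qs = 2P − 33.
Before the tax: set 198 − 5P = 2P − 33 → P* = 33, Q* = 33.
With the tax collected from consumers, demand (in seller-price terms) shifts: Qd = 198 − 5(P + 17.5).
Solving gives Q = 8 with consumers paying 38 and sellers receiving 20.5 (the 17.5 wedge).
Per-ride burden: consumers 5, sellers 12.5.
Sellers take the larger share because supply is less price-elastic here (demand slope 5 vs supply slope 2).

Sellers bear the larger share: 12.5 per ride.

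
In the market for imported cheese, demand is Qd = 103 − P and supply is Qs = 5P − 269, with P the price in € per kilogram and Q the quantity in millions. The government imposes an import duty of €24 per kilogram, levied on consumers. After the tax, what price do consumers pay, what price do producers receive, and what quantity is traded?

Before the tax: set 103 − P = 5P − 269 → P* = €62, Q* = 41.
With the tax collected from consumers, demand (in seller-price terms) shifts: Qd = 103 − (P + 24).
Solving gives Q = 21 with consumers paying €82 and producers receiving €58 (the €24 wedge).

Consumers pay €82; producers receive €58; quantity = 21.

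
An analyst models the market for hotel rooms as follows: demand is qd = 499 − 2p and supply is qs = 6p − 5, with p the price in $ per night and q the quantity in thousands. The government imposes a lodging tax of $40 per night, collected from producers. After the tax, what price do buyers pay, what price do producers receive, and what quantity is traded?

Buyers pay $93; producers receive $53; quantity = 313.

Before the tax: set 499 − 2p = 6p − 5 → p* = $63, q* = 373.
With the tax collected from producers, supply shifts: qs = 6(p − 40) − 5.
Solving gives q = 313 with buyers paying $93 and producers receiving $53 (the $40 wedge).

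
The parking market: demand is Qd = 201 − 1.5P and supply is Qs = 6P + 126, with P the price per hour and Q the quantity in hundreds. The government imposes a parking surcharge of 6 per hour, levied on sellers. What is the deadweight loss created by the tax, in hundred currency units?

Before the tax: set 201 − 1.5P = 6P + 126 → P* = 10, Q* = 186.
With the tax collected from sellers, supply shifts: Qs = 6(P − 6) + 126.
New equilibrium: consumers pay 14.8, sellers receive 8.8, Q = 178.8. (Wedge: Pb − Ps = 6.)
Quantity falls by |ΔQ| = |186 − 178.8| = 7.2.
DWL = ½ · t · |ΔQ| = ½ · 6 · 7.2 = 21.6.

Deadweight loss = 21.6 hundred.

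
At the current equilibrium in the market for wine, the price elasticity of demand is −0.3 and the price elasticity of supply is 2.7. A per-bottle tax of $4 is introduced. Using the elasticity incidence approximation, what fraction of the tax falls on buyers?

Buyers' share ≈ 0.9.

Incidence ratio: buyers' share ≈ εs / (εs + |εd|) = 2.7 / (2.7 + 0.3) = 0.9.
Supply is the more elastic side, so buyers bear the larger share.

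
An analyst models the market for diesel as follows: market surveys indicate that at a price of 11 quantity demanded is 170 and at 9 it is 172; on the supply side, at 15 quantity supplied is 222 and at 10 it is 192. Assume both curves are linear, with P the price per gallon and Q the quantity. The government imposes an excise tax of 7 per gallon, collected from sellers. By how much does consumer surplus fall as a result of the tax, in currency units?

Consumer surplus falls by 1026.

Demand slope: (172 − 170)/(9 − 11) = -1, so Qd = 181 − P.
Supply slope: (192 − 222)/(10 − 15) = 6, so Qs = 6P + 132.
Without the tax, 181 − P = 6P + 132 gives 7P = 49, so P* = 7 and Q* = 174.
With the tax collected from sellers, supply shifts: Qs = 6(P − 7) + 132.
New equilibrium: buyers pay 13, sellers receive 6, Q = 168. (Wedge: Pb − Ps = 7.)
ΔCS is the trapezoid between Q = 168 and Q = 174 of height 6: ½ · (174 + 168) · 6 = 1026.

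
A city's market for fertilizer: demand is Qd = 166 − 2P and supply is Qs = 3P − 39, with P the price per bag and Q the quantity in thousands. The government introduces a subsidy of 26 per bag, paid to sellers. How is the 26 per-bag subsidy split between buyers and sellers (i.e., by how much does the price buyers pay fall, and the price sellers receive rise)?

Buyers gain 15.6 per bag; sellers gain 10.4 per bag.

Without the subsidy, 166 − 2P = 3P − 39 gives 5P = 205, so P* = 41 and Q* = 84.
With a per-unit subsidy paid to sellers, each receives P + 26 per unit sold, so supply becomes Qs = 3(P + 26) − 39.
New equilibrium: buyers pay 25.4, sellers receive 51.4, Q = 115.2. (Wedge: Pb − Ps = −26.)
Gain to buyers: 15.6; to sellers: 10.4. (They sum to 26.)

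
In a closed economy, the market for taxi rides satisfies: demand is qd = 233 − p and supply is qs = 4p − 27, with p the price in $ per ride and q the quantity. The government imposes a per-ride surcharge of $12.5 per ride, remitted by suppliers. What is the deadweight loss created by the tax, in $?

Without the tax, 233 − p = 4p − 27 gives 5p = 260, so p* = $52 and q* = 181.
With the tax collected from suppliers, supply shifts: qs = 4(p − 12.5) − 27.
Solving gives q = 171 with consumers paying $62 and suppliers receiving $49.5 (the $12.5 wedge).
Quantity falls by |ΔQ| = |181 − 171| = 10.
DWL = ½ · t · |ΔQ| = ½ · 12.5 · 10 = $62.5.

Deadweight loss = $62.5.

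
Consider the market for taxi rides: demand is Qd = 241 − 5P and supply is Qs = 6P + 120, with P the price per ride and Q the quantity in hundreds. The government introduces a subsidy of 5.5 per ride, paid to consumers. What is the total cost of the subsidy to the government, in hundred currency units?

Without the subsidy, 241 − 5P = 6P + 120 gives 11P = 121, so P* = 11 and Q* = 186.
With a per-unit subsidy paid to consumers, each effectively pays P − 5.5, so demand becomes Qd = 241 − 5(P − 5.5).
New equilibrium: consumers pay 8, sellers receive 13.5, Q = 201. (Wedge: Pb − Ps = −5.5.)
Outlay = t · Q = 5.5 · 201 = 1105.5.

Government outlay = 1105.5 hundred.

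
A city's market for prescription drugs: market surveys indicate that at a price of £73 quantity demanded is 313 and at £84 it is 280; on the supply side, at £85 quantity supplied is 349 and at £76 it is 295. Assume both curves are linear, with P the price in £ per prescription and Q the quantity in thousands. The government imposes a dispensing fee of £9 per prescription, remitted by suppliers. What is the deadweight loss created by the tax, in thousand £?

Deadweight loss = £81 thousand.

Demand slope: (280 − 313)/(84 − 73) = -3, so Qd = 532 − 3P.
Supply slope: (295 − 349)/(76 − 85) = 6, so Qs = 6P − 161.
Before the tax: set 532 − 3P = 6P − 161 → P* = £77, Q* = 301.
With the tax collected from suppliers, supply shifts: Qs = 6(P − 9) − 161.
Solving gives Q = 283 with buyers paying £83 and suppliers receiving £74 (the £9 wedge).
Quantity falls by |ΔQ| = |301 − 283| = 18.
DWL = ½ · t · |ΔQ| = ½ · 9 · 18 = £81.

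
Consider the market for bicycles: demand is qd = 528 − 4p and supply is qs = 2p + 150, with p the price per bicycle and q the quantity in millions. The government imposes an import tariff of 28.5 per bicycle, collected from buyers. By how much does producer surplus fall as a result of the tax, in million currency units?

Producer surplus falls by 4883 million.

Without the tax, 528 − 4p = 2p + 150 gives 6p = 378, so p* = 63 and q* = 276.
With the tax collected from buyers, demand (in seller-price terms) shifts: qd = 528 − 4(p + 28.5).
New equilibrium: buyers pay 72.5, producers receive 44, q = 238. (Wedge: pb − ps = 28.5.)
ΔPS is the trapezoid between Q = 238 and Q = 276 of height 19: ½ · (276 + 238) · 19 = 4883.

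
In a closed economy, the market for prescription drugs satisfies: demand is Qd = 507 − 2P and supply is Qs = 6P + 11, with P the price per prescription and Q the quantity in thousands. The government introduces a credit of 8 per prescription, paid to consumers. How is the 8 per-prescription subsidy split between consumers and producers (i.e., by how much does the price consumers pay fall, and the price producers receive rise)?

Before the subsidy: set 507 − 2P = 6P + 11 → P* = 62, Q* = 383.
With a per-unit subsidy paid to consumers, each effectively pays P − 8, so demand becomes Qd = 507 − 2(P − 8).
Solving gives Q = 395 with consumers paying 56 and producers receiving 64 (the 8 wedge).
Gain to consumers: 6; to producers: 2. (They sum to 8.)

Consumers gain 6 per prescription; producers gain 2 per prescription.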